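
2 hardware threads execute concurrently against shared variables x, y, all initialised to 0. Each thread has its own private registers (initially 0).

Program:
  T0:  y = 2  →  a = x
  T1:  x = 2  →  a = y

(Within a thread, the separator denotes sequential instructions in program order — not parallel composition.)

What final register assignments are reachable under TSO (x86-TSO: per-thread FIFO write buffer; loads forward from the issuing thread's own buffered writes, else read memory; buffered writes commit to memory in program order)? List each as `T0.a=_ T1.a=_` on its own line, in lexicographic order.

T0.a=0 T1.a=0
T0.a=0 T1.a=2
T0.a=2 T1.a=0
T0.a=2 T1.a=2

outcome vector order: (T0.a,T1.a)
|TSO outcomes| = 4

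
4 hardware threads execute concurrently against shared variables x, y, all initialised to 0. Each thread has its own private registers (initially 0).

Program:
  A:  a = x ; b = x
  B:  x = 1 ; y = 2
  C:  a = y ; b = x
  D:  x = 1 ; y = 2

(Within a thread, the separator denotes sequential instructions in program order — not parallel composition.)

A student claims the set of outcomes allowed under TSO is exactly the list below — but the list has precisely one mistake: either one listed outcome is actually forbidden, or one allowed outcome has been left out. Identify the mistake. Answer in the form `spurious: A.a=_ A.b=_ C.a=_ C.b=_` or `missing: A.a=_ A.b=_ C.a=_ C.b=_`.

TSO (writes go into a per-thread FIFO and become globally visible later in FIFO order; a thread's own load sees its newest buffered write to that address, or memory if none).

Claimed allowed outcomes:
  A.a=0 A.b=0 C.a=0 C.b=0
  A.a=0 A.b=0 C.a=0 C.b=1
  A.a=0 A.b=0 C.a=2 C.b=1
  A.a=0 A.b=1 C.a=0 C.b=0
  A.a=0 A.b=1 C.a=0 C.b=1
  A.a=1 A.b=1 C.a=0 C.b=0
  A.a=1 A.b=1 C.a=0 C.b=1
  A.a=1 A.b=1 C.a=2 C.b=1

missing: A.a=0 A.b=1 C.a=2 C.b=1

outcome vector order: (A.a,A.b,C.a,C.b)
TSO (9): 0000; 0001; 0021; 0100; 0101; 0121; 1100; 1101; 1121
TSO∖claimed = {0121}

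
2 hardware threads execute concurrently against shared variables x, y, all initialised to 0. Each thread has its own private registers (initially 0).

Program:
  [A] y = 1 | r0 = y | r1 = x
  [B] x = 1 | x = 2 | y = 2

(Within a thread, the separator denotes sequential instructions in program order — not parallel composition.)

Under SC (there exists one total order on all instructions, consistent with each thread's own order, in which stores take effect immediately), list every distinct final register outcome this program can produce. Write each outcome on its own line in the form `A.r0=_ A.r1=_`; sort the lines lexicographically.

outcome vector order: (A.r0,A.r1)
|SC outcomes| = 4

A.r0=1 A.r1=0
A.r0=1 A.r1=1
A.r0=1 A.r1=2
A.r0=2 A.r1=2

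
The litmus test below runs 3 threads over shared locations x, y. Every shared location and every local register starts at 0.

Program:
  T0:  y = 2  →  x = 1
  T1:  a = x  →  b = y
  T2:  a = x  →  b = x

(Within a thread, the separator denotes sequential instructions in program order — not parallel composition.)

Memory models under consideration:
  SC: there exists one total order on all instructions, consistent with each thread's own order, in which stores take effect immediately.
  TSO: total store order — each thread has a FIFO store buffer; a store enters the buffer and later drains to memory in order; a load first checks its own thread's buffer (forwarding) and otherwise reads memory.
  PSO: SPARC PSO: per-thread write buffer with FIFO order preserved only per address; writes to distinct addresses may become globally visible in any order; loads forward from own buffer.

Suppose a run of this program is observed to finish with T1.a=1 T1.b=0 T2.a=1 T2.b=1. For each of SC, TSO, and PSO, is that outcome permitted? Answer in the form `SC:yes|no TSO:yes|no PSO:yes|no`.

outcome vector order: (T1.a,T1.b,T2.a,T2.b)
under SC → <0 0 0 0>, <0 0 0 1>, <0 0 1 1>, <0 2 0 0>, <0 2 0 1>, <0 2 1 1>, <1 2 0 0>, <1 2 0 1>, <1 2 1 1>
under TSO → <0 0 0 0>, <0 0 0 1>, <0 0 1 1>, <0 2 0 0>, <0 2 0 1>, <0 2 1 1>, <1 2 0 0>, <1 2 0 1>, <1 2 1 1>
under PSO → <0 0 0 0>, <0 0 0 1>, <0 0 1 1>, <0 2 0 0>, <0 2 0 1>, <0 2 1 1>, <1 0 0 0>, <1 0 0 1>, <1 0 1 1>, <1 2 0 0>, <1 2 0 1>, <1 2 1 1>
target <1 0 1 1> ∈ {PSO}

SC:no TSO:no PSO:yes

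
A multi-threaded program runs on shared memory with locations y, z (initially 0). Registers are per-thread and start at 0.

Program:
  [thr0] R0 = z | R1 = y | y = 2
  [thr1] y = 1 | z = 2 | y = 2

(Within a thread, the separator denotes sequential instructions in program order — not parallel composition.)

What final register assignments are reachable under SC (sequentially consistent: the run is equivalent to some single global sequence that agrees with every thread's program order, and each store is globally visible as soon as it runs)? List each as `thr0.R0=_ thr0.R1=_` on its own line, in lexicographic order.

thr0.R0=0 thr0.R1=0
thr0.R0=0 thr0.R1=1
thr0.R0=0 thr0.R1=2
thr0.R0=2 thr0.R1=1
thr0.R0=2 thr0.R1=2

outcome vector order: (thr0.R0,thr0.R1)
|SC outcomes| = 5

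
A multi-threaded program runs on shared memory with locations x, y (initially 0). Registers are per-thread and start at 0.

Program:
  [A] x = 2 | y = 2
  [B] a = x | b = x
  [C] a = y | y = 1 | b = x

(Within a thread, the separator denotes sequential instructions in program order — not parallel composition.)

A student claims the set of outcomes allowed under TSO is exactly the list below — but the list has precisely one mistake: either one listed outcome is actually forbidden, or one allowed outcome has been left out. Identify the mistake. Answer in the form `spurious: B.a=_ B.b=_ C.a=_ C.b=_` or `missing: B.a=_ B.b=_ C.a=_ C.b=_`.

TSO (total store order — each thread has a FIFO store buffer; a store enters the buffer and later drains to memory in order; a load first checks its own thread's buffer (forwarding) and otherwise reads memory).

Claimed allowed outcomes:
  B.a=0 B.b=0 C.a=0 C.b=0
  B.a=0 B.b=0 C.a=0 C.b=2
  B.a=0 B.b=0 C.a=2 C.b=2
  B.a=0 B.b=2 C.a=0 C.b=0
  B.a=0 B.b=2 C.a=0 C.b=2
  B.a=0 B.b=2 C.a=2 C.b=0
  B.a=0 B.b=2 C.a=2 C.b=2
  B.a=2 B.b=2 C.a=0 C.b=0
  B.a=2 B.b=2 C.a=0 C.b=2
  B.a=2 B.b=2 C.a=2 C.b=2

spurious: B.a=0 B.b=2 C.a=2 C.b=0

outcome vector order: (B.a,B.b,C.a,C.b)
[TSO] allowed = {0/0/0/0 0/0/0/2 0/0/2/2 0/2/0/0 0/2/0/2 0/2/2/2 2/2/0/0 2/2/0/2 2/2/2/2}
claimed∖TSO = {0/2/2/0}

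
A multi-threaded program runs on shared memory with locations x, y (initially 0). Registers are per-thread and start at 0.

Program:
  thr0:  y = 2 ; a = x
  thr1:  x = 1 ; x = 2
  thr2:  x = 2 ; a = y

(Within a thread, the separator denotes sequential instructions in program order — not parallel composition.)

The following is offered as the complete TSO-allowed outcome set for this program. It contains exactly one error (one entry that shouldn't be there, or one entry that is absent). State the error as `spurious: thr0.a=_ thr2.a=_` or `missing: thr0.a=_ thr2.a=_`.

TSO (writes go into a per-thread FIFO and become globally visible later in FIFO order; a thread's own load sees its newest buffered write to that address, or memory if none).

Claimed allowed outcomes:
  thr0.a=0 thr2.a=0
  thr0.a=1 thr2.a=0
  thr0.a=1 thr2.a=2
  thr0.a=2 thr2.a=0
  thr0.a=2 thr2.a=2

missing: thr0.a=0 thr2.a=2

outcome vector order: (thr0.a,thr2.a)
under TSO → (0,0) (0,2) (1,0) (1,2) (2,0) (2,2)
TSO∖claimed = {(0,2)}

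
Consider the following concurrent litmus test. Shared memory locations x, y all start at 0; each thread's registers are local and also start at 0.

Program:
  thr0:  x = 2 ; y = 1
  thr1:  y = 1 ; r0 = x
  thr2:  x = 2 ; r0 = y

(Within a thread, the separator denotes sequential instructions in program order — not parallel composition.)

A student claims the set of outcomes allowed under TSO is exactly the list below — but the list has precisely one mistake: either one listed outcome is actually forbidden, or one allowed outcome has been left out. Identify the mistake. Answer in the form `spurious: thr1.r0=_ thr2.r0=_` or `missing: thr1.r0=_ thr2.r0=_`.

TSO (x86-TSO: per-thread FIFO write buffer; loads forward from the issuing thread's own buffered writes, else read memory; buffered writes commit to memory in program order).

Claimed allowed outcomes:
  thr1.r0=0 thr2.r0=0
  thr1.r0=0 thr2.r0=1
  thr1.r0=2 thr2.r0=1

missing: thr1.r0=2 thr2.r0=0

outcome vector order: (thr1.r0,thr2.r0)
under TSO → <0 0>; <0 1>; <2 0>; <2 1>
TSO∖claimed = {<2 0>}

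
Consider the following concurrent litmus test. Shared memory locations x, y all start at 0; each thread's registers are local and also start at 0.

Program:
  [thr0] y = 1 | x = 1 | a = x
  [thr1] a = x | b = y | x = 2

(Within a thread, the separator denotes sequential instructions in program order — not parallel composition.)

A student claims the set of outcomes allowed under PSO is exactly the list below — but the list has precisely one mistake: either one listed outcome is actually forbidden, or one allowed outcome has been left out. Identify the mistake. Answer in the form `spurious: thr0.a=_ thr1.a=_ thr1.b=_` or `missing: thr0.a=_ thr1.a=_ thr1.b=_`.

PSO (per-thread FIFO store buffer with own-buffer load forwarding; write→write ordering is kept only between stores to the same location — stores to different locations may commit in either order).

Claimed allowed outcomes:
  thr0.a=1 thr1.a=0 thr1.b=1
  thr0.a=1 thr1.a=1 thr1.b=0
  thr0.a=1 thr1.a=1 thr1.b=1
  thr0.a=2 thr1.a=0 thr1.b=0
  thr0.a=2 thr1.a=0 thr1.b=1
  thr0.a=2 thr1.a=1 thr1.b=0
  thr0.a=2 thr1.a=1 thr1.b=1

missing: thr0.a=1 thr1.a=0 thr1.b=0

outcome vector order: (thr0.a,thr1.a,thr1.b)
[PSO] allowed = {1/0/0, 1/0/1, 1/1/0, 1/1/1, 2/0/0, 2/0/1, 2/1/0, 2/1/1}
PSO∖claimed = {1/0/0}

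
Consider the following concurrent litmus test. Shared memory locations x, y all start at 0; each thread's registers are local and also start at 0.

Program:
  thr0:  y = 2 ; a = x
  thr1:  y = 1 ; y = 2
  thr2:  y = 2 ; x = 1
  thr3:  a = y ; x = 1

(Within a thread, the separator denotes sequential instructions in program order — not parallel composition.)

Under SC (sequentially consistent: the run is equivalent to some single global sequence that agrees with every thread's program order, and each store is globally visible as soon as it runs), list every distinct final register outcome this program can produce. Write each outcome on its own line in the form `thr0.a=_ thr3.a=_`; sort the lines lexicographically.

thr0.a=0 thr3.a=0
thr0.a=0 thr3.a=1
thr0.a=0 thr3.a=2
thr0.a=1 thr3.a=0
thr0.a=1 thr3.a=1
thr0.a=1 thr3.a=2

outcome vector order: (thr0.a,thr3.a)
|SC outcomes| = 6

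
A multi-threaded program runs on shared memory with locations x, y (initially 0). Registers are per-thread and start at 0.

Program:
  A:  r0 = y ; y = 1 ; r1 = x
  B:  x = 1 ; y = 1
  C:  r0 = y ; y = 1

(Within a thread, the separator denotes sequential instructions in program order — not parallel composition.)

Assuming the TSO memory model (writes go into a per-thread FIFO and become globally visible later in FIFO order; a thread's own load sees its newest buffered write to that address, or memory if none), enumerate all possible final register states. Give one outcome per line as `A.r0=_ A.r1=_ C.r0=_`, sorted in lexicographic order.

A.r0=0 A.r1=0 C.r0=0
A.r0=0 A.r1=0 C.r0=1
A.r0=0 A.r1=1 C.r0=0
A.r0=0 A.r1=1 C.r0=1
A.r0=1 A.r1=0 C.r0=0
A.r0=1 A.r1=1 C.r0=0
A.r0=1 A.r1=1 C.r0=1

outcome vector order: (A.r0,A.r1,C.r0)
|TSO outcomes| = 7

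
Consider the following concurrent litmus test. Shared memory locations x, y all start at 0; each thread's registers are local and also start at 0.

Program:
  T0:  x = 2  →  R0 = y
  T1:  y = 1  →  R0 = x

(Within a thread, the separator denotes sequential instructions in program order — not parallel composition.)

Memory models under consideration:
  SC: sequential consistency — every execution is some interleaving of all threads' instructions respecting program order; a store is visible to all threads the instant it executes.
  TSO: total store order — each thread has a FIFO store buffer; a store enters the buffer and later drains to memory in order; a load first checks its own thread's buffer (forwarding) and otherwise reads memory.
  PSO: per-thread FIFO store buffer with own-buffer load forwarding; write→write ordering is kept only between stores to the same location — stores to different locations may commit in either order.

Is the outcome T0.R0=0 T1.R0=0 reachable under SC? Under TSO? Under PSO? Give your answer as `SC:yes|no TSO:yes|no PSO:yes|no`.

SC:no TSO:yes PSO:yes

outcome vector order: (T0.R0,T1.R0)
SC: 3 outcomes — {<0 2> <1 0> <1 2>}
TSO: 4 outcomes — {<0 0> <0 2> <1 0> <1 2>}
PSO: 4 outcomes — {<0 0> <0 2> <1 0> <1 2>}
target <0 0> ∈ {TSO,PSO}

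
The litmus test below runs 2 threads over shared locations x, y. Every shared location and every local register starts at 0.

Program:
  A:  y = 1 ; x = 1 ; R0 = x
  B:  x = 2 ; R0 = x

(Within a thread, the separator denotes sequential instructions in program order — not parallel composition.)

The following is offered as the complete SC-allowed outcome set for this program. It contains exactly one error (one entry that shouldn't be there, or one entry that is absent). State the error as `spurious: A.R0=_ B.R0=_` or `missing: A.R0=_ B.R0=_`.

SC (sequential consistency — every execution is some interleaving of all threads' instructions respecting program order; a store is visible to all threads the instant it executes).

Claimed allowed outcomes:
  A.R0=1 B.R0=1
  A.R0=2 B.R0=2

outcome vector order: (A.R0,B.R0)
SC (3): <1 1> <1 2> <2 2>
SC∖claimed = {<1 2>}

missing: A.R0=1 B.R0=2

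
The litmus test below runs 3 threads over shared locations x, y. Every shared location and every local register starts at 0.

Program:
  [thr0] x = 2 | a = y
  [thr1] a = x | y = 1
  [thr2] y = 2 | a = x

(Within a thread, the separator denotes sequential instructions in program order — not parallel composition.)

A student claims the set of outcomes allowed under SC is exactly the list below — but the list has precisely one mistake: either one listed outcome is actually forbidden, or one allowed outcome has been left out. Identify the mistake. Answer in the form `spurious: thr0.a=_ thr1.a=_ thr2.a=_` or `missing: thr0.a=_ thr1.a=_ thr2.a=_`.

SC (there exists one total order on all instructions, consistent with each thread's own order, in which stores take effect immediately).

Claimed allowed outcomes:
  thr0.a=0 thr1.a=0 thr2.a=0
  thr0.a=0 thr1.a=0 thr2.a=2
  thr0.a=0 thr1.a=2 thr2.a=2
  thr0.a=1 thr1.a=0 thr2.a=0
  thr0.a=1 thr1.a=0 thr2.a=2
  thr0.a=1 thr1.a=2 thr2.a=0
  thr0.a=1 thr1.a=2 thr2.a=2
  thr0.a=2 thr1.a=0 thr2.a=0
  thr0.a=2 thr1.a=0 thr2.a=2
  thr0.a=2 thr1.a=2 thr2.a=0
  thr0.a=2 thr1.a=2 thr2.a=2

spurious: thr0.a=0 thr1.a=0 thr2.a=0

outcome vector order: (thr0.a,thr1.a,thr2.a)
[SC] allowed = {(0,0,2), (0,2,2), (1,0,0), (1,0,2), (1,2,0), (1,2,2), (2,0,0), (2,0,2), (2,2,0), (2,2,2)}
claimed∖SC = {(0,0,0)}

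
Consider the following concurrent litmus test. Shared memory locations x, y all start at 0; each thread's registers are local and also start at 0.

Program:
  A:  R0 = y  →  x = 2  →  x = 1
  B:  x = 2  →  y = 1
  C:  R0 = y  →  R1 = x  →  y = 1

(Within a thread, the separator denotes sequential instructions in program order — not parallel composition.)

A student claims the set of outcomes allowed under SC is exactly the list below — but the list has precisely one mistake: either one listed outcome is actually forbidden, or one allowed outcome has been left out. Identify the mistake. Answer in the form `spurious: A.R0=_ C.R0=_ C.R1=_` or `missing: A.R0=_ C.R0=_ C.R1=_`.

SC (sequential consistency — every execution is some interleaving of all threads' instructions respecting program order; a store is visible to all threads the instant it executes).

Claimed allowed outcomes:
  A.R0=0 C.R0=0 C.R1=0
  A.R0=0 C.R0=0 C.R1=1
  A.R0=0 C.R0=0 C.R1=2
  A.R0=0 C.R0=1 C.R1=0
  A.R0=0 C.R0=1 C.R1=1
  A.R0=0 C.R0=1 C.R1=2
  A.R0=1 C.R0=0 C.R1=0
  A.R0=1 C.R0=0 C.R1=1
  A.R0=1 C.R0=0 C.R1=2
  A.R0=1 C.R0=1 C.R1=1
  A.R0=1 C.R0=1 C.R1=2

spurious: A.R0=0 C.R0=1 C.R1=0

outcome vector order: (A.R0,C.R0,C.R1)
SC (10): 0/0/0, 0/0/1, 0/0/2, 0/1/1, 0/1/2, 1/0/0, 1/0/1, 1/0/2, 1/1/1, 1/1/2
claimed∖SC = {0/1/0}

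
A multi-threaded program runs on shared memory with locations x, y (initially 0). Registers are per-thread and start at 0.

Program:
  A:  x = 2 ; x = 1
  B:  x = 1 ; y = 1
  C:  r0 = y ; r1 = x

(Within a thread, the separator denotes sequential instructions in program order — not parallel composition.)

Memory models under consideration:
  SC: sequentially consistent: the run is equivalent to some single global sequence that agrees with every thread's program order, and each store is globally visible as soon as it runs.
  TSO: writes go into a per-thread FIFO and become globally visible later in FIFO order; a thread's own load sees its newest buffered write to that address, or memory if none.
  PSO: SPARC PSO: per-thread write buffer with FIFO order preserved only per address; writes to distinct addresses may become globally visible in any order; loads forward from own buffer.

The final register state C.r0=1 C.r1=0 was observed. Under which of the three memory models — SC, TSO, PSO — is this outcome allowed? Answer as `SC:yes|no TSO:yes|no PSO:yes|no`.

SC:no TSO:no PSO:yes

outcome vector order: (C.r0,C.r1)
SC (5): (0,0); (0,1); (0,2); (1,1); (1,2)
TSO (5): (0,0); (0,1); (0,2); (1,1); (1,2)
PSO (6): (0,0); (0,1); (0,2); (1,0); (1,1); (1,2)
target (1,0) ∈ {PSO}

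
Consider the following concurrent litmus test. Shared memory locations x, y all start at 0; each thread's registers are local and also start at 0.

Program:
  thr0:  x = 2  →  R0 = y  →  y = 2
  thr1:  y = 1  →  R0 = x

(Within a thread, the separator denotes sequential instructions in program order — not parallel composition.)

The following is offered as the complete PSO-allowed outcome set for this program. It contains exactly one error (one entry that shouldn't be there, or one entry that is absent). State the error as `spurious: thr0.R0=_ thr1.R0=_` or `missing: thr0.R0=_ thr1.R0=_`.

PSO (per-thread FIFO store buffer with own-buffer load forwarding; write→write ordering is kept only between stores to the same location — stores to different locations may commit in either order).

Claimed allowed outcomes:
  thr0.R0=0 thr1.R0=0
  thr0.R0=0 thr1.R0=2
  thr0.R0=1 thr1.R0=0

outcome vector order: (thr0.R0,thr1.R0)
[PSO] allowed = {(0,0), (0,2), (1,0), (1,2)}
PSO∖claimed = {(1,2)}

missing: thr0.R0=1 thr1.R0=2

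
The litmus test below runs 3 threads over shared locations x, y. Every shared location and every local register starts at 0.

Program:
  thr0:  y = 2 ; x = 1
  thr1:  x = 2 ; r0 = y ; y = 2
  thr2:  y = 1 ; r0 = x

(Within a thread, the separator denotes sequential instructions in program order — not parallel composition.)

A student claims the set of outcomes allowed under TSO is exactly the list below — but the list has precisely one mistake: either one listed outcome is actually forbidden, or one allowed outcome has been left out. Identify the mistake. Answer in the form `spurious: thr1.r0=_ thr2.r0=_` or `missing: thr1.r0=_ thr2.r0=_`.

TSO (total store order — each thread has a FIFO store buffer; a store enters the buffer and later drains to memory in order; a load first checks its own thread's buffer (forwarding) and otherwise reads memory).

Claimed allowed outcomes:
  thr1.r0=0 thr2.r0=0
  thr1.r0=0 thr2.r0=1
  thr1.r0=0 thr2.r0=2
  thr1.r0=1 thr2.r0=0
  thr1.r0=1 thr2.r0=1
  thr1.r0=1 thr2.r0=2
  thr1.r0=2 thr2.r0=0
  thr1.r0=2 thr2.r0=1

outcome vector order: (thr1.r0,thr2.r0)
under TSO → 0/0; 0/1; 0/2; 1/0; 1/1; 1/2; 2/0; 2/1; 2/2
TSO∖claimed = {2/2}

missing: thr1.r0=2 thr2.r0=2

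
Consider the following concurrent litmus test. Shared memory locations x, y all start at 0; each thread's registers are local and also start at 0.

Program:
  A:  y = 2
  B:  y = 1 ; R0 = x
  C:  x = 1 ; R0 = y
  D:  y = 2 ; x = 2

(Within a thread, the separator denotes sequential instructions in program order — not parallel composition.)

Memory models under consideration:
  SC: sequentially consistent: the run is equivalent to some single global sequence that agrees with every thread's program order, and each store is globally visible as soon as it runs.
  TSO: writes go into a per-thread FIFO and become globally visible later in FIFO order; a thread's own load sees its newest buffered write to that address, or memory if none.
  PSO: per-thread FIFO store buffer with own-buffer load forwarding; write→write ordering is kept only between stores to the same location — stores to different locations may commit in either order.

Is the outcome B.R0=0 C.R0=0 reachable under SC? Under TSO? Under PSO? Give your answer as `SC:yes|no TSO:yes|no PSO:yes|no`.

SC:no TSO:yes PSO:yes

outcome vector order: (B.R0,C.R0)
SC: 8 outcomes — {<0 1>; <0 2>; <1 0>; <1 1>; <1 2>; <2 0>; <2 1>; <2 2>}
TSO: 9 outcomes — {<0 0>; <0 1>; <0 2>; <1 0>; <1 1>; <1 2>; <2 0>; <2 1>; <2 2>}
PSO: 9 outcomes — {<0 0>; <0 1>; <0 2>; <1 0>; <1 1>; <1 2>; <2 0>; <2 1>; <2 2>}
target <0 0> ∈ {TSO,PSO}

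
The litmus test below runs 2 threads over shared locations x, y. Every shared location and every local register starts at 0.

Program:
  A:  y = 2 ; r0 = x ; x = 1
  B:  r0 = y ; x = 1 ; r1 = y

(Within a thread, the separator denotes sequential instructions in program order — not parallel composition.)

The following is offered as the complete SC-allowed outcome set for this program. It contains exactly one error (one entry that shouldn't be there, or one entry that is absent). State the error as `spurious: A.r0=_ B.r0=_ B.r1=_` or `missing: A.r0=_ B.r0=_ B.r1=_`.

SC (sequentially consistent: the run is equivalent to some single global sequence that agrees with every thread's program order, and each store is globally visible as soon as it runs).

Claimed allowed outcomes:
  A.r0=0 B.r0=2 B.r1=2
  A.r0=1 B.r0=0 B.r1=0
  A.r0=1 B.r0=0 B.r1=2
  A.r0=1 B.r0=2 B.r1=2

outcome vector order: (A.r0,B.r0,B.r1)
[SC] allowed = {002 022 100 102 122}
SC∖claimed = {002}

missing: A.r0=0 B.r0=0 B.r1=2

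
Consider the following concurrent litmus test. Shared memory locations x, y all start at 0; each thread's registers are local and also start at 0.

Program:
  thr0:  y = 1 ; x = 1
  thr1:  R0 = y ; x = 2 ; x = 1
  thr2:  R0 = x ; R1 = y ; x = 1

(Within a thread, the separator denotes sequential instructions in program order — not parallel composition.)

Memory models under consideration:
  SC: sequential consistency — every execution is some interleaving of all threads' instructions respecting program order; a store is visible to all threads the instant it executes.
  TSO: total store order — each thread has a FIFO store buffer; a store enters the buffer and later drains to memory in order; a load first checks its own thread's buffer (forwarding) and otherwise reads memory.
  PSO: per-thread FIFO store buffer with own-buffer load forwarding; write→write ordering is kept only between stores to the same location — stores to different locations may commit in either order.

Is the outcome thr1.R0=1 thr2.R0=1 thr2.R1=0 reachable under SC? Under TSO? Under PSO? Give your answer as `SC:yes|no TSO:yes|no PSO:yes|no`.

outcome vector order: (thr1.R0,thr2.R0,thr2.R1)
[SC] allowed = {0/0/0 0/0/1 0/1/0 0/1/1 0/2/0 0/2/1 1/0/0 1/0/1 1/1/1 1/2/1}
[TSO] allowed = {0/0/0 0/0/1 0/1/0 0/1/1 0/2/0 0/2/1 1/0/0 1/0/1 1/1/1 1/2/1}
[PSO] allowed = {0/0/0 0/0/1 0/1/0 0/1/1 0/2/0 0/2/1 1/0/0 1/0/1 1/1/0 1/1/1 1/2/1}
target 1/1/0 ∈ {PSO}

SC:no TSO:no PSO:yes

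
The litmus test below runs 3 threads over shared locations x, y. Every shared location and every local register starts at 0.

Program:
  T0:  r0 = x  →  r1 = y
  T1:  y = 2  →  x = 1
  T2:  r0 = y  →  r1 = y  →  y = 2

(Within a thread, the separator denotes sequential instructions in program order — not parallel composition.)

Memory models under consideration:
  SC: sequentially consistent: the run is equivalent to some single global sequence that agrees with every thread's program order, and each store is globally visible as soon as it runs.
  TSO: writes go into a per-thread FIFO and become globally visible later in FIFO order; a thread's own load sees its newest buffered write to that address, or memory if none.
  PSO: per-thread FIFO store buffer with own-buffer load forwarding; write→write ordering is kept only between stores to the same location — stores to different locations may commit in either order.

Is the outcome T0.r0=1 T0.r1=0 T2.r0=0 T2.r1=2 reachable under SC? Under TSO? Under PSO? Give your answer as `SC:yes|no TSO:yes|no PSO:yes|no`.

outcome vector order: (T0.r0,T0.r1,T2.r0,T2.r1)
SC (9): (0,0,0,0) (0,0,0,2) (0,0,2,2) (0,2,0,0) (0,2,0,2) (0,2,2,2) (1,2,0,0) (1,2,0,2) (1,2,2,2)
TSO (9): (0,0,0,0) (0,0,0,2) (0,0,2,2) (0,2,0,0) (0,2,0,2) (0,2,2,2) (1,2,0,0) (1,2,0,2) (1,2,2,2)
PSO (12): (0,0,0,0) (0,0,0,2) (0,0,2,2) (0,2,0,0) (0,2,0,2) (0,2,2,2) (1,0,0,0) (1,0,0,2) (1,0,2,2) (1,2,0,0) (1,2,0,2) (1,2,2,2)
target (1,0,0,2) ∈ {PSO}

SC:no TSO:no PSO:yes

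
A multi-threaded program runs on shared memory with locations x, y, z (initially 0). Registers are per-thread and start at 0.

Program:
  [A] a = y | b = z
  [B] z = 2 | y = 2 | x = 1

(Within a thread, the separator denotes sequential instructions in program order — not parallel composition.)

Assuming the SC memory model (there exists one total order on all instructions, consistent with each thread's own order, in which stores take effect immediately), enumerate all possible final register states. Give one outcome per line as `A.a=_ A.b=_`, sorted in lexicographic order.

A.a=0 A.b=0
A.a=0 A.b=2
A.a=2 A.b=2

outcome vector order: (A.a,A.b)
|SC outcomes| = 3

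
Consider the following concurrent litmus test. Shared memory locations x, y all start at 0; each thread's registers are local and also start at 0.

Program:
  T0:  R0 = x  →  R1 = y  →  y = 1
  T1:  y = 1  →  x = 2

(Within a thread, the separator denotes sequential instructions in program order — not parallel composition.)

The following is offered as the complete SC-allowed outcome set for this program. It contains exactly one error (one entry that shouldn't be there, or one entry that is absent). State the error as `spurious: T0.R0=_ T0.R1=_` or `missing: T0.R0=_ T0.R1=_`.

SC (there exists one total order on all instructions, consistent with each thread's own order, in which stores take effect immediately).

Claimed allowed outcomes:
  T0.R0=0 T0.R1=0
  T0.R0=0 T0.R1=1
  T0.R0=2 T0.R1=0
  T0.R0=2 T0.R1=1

outcome vector order: (T0.R0,T0.R1)
SC (3): <0 0>; <0 1>; <2 1>
claimed∖SC = {<2 0>}

spurious: T0.R0=2 T0.R1=0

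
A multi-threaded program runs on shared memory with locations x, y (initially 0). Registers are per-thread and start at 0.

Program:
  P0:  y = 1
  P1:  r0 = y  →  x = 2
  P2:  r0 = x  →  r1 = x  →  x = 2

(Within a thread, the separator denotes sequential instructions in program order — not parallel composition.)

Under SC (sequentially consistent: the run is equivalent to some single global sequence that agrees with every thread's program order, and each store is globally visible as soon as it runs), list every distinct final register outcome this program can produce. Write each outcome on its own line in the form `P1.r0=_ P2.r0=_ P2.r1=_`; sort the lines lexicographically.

outcome vector order: (P1.r0,P2.r0,P2.r1)
|SC outcomes| = 6

P1.r0=0 P2.r0=0 P2.r1=0
P1.r0=0 P2.r0=0 P2.r1=2
P1.r0=0 P2.r0=2 P2.r1=2
P1.r0=1 P2.r0=0 P2.r1=0
P1.r0=1 P2.r0=0 P2.r1=2
P1.r0=1 P2.r0=2 P2.r1=2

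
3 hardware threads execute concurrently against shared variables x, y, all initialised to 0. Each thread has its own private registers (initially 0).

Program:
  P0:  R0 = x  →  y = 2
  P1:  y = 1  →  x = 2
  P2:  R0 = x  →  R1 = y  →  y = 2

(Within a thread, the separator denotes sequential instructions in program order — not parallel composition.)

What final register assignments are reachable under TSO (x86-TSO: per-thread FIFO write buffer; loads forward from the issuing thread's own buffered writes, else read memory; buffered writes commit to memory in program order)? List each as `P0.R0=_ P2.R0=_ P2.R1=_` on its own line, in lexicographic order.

outcome vector order: (P0.R0,P2.R0,P2.R1)
|TSO outcomes| = 10

P0.R0=0 P2.R0=0 P2.R1=0
P0.R0=0 P2.R0=0 P2.R1=1
P0.R0=0 P2.R0=0 P2.R1=2
P0.R0=0 P2.R0=2 P2.R1=1
P0.R0=0 P2.R0=2 P2.R1=2
P0.R0=2 P2.R0=0 P2.R1=0
P0.R0=2 P2.R0=0 P2.R1=1
P0.R0=2 P2.R0=0 P2.R1=2
P0.R0=2 P2.R0=2 P2.R1=1
P0.R0=2 P2.R0=2 P2.R1=2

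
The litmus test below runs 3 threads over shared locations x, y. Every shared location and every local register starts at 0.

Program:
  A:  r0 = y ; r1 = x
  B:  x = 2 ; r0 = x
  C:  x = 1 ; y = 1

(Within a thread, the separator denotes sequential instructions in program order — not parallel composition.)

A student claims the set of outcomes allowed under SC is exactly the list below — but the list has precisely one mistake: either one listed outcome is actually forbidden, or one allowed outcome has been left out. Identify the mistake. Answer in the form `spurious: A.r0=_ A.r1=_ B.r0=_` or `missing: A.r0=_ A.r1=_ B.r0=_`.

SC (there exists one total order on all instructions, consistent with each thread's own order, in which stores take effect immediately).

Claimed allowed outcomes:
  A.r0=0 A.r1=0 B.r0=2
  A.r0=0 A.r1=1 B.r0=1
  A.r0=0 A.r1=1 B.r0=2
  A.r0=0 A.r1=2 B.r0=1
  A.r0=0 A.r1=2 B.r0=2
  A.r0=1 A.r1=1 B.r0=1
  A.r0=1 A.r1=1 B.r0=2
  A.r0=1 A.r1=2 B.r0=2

missing: A.r0=0 A.r1=0 B.r0=1

outcome vector order: (A.r0,A.r1,B.r0)
SC: 9 outcomes — {001; 002; 011; 012; 021; 022; 111; 112; 122}
SC∖claimed = {001}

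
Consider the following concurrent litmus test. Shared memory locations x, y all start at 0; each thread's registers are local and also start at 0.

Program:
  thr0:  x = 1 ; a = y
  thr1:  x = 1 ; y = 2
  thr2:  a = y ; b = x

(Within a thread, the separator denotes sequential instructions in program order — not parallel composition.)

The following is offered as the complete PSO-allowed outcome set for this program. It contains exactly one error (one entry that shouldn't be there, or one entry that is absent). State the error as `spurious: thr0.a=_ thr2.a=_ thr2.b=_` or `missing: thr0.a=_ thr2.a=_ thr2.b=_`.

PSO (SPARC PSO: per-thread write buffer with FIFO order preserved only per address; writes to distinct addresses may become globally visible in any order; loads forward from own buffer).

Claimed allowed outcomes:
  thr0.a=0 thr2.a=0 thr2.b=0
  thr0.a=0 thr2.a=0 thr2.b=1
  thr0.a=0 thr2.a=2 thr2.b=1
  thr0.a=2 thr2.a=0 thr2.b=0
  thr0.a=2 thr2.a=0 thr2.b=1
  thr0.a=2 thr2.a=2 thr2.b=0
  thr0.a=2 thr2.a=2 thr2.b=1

outcome vector order: (thr0.a,thr2.a,thr2.b)
PSO: 8 outcomes — {0/0/0, 0/0/1, 0/2/0, 0/2/1, 2/0/0, 2/0/1, 2/2/0, 2/2/1}
PSO∖claimed = {0/2/0}

missing: thr0.a=0 thr2.a=2 thr2.b=0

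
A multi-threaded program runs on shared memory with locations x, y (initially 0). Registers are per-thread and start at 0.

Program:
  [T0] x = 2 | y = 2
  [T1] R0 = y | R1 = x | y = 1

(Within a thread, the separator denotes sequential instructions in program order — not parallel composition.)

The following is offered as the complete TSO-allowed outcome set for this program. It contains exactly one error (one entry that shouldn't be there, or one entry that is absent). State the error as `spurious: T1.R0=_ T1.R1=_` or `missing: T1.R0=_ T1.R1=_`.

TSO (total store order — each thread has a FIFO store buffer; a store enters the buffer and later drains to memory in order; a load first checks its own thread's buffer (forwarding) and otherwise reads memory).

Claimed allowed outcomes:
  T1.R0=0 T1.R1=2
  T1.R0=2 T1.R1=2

outcome vector order: (T1.R0,T1.R1)
TSO: 3 outcomes — {<0 0>; <0 2>; <2 2>}
TSO∖claimed = {<0 0>}

missing: T1.R0=0 T1.R1=0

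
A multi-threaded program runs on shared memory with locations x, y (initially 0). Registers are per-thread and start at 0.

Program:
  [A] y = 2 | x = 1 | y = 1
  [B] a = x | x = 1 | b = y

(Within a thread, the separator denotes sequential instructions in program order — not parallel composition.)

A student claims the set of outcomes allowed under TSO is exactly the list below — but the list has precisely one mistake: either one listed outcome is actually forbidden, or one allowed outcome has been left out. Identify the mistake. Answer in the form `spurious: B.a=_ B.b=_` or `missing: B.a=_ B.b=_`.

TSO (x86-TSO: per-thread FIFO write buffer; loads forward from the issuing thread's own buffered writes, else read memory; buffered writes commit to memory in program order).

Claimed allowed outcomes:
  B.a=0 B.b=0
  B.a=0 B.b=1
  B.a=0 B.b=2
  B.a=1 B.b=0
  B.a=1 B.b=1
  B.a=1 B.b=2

spurious: B.a=1 B.b=0

outcome vector order: (B.a,B.b)
under TSO → <0 0>; <0 1>; <0 2>; <1 1>; <1 2>
claimed∖TSO = {<1 0>}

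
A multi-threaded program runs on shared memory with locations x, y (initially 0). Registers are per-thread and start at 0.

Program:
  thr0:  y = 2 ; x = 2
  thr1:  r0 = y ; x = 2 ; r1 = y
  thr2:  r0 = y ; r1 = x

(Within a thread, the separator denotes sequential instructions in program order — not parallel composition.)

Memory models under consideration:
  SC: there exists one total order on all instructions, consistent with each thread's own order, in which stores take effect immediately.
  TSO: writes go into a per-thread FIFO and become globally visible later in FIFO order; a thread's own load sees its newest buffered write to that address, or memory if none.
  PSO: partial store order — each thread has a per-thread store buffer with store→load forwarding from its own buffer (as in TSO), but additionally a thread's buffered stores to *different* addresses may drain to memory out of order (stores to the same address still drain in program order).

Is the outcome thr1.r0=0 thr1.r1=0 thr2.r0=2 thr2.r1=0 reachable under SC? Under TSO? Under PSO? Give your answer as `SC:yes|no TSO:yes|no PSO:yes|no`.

outcome vector order: (thr1.r0,thr1.r1,thr2.r0,thr2.r1)
[SC] allowed = {0/0/0/0 0/0/0/2 0/0/2/2 0/2/0/0 0/2/0/2 0/2/2/0 0/2/2/2 2/2/0/0 2/2/0/2 2/2/2/0 2/2/2/2}
[TSO] allowed = {0/0/0/0 0/0/0/2 0/0/2/0 0/0/2/2 0/2/0/0 0/2/0/2 0/2/2/0 0/2/2/2 2/2/0/0 2/2/0/2 2/2/2/0 2/2/2/2}
[PSO] allowed = {0/0/0/0 0/0/0/2 0/0/2/0 0/0/2/2 0/2/0/0 0/2/0/2 0/2/2/0 0/2/2/2 2/2/0/0 2/2/0/2 2/2/2/0 2/2/2/2}
target 0/0/2/0 ∈ {TSO,PSO}

SC:no TSO:yes PSO:yes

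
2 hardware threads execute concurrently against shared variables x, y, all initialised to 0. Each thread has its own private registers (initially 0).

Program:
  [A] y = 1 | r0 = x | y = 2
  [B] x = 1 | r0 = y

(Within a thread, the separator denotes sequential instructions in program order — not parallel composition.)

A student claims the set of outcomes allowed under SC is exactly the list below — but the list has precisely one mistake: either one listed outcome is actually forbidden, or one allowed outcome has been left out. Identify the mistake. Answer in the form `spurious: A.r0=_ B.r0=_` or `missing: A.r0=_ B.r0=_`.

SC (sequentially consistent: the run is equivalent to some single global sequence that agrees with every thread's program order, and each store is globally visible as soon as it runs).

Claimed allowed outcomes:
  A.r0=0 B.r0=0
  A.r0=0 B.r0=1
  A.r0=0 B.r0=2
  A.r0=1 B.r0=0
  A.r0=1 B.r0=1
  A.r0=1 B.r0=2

spurious: A.r0=0 B.r0=0

outcome vector order: (A.r0,B.r0)
SC (5): (0,1), (0,2), (1,0), (1,1), (1,2)
claimed∖SC = {(0,0)}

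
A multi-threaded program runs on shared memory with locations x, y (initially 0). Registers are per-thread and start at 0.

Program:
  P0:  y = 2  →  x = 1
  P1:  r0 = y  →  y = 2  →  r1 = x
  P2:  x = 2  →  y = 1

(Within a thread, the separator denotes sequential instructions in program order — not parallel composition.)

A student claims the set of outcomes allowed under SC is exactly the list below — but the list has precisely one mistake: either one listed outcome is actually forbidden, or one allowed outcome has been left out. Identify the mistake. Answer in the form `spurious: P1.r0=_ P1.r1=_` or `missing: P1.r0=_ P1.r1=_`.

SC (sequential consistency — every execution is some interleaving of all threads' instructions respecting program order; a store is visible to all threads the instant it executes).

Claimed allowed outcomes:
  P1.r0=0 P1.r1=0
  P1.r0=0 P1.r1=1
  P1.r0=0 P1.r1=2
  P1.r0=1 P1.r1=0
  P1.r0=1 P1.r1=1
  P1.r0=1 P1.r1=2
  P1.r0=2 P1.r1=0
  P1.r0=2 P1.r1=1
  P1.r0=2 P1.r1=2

outcome vector order: (P1.r0,P1.r1)
[SC] allowed = {00; 01; 02; 11; 12; 20; 21; 22}
claimed∖SC = {10}

spurious: P1.r0=1 P1.r1=0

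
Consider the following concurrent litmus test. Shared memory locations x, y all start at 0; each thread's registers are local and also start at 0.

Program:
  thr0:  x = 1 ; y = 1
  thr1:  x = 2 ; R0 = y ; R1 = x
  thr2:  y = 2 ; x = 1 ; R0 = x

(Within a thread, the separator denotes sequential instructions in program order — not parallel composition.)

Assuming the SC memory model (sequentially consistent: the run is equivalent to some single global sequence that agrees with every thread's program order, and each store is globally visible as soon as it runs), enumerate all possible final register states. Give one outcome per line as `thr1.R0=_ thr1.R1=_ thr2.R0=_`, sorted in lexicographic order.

outcome vector order: (thr1.R0,thr1.R1,thr2.R0)
|SC outcomes| = 10

thr1.R0=0 thr1.R1=1 thr2.R0=1
thr1.R0=0 thr1.R1=2 thr2.R0=1
thr1.R0=1 thr1.R1=1 thr2.R0=1
thr1.R0=1 thr1.R1=1 thr2.R0=2
thr1.R0=1 thr1.R1=2 thr2.R0=1
thr1.R0=1 thr1.R1=2 thr2.R0=2
thr1.R0=2 thr1.R1=1 thr2.R0=1
thr1.R0=2 thr1.R1=1 thr2.R0=2
thr1.R0=2 thr1.R1=2 thr2.R0=1
thr1.R0=2 thr1.R1=2 thr2.R0=2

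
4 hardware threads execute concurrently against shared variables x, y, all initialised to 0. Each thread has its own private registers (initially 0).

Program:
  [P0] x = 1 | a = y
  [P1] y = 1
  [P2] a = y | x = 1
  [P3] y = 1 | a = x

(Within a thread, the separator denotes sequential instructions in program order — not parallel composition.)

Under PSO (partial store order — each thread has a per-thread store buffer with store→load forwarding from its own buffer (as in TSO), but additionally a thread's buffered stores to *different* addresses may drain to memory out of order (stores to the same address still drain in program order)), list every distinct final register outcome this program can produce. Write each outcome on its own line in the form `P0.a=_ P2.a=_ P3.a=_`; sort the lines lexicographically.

outcome vector order: (P0.a,P2.a,P3.a)
|PSO outcomes| = 8

P0.a=0 P2.a=0 P3.a=0
P0.a=0 P2.a=0 P3.a=1
P0.a=0 P2.a=1 P3.a=0
P0.a=0 P2.a=1 P3.a=1
P0.a=1 P2.a=0 P3.a=0
P0.a=1 P2.a=0 P3.a=1
P0.a=1 P2.a=1 P3.a=0
P0.a=1 P2.a=1 P3.a=1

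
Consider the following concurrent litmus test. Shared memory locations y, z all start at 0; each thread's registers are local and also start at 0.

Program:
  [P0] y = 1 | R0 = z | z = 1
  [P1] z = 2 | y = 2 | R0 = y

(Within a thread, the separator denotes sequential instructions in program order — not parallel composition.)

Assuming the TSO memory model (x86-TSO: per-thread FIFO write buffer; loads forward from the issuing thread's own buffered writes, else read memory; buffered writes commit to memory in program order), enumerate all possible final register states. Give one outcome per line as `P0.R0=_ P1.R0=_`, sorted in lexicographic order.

outcome vector order: (P0.R0,P1.R0)
|TSO outcomes| = 4

P0.R0=0 P1.R0=1
P0.R0=0 P1.R0=2
P0.R0=2 P1.R0=1
P0.R0=2 P1.R0=2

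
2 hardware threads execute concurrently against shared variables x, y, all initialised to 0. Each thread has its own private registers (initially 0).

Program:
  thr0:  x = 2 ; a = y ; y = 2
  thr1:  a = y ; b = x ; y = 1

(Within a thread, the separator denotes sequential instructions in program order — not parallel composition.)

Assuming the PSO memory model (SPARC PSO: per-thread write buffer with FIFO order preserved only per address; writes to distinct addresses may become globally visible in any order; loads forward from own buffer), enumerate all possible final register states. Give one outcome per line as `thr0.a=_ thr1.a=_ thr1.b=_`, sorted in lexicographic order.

thr0.a=0 thr1.a=0 thr1.b=0
thr0.a=0 thr1.a=0 thr1.b=2
thr0.a=0 thr1.a=2 thr1.b=0
thr0.a=0 thr1.a=2 thr1.b=2
thr0.a=1 thr1.a=0 thr1.b=0
thr0.a=1 thr1.a=0 thr1.b=2

outcome vector order: (thr0.a,thr1.a,thr1.b)
|PSO outcomes| = 6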